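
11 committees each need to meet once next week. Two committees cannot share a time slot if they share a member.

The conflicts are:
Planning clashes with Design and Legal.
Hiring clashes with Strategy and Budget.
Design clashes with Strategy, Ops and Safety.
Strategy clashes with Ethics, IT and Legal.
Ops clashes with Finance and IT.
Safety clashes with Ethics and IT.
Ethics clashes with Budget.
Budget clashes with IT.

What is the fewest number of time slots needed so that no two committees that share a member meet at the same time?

Planning and Legal conflict, so at least 2 time slots are needed.
Using 2 time slots: Planning=1, Hiring=2, Design=2, Strategy=1, Ops=1, Safety=1, Finance=2, Ethics=2, Budget=1, IT=2, Legal=2. Every pair that conflicts lands in different time slots.

2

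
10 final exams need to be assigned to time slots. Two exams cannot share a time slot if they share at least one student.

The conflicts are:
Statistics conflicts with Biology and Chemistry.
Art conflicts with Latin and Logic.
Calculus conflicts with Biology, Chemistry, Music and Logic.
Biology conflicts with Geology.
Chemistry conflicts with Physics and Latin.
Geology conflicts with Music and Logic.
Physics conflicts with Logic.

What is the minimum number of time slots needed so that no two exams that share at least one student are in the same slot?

3

The cycle Latin-Chemistry-Physics-Logic-Art-Latin has odd length 5, so it cannot be 2-colored; at least 3 time slots are needed.
3 time slots suffice: Statistics=2, Art=2, Calculus=2, Biology=1, Chemistry=1, Geology=2, Music=1, Physics=2, Latin=3, Logic=1. No two conflicting exams share a time slot.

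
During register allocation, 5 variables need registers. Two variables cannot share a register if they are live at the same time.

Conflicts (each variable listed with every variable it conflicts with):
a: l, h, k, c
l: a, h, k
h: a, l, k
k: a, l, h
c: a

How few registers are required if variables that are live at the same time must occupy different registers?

4

a, l, h, k all conflict with each other, so at least 4 registers are needed.
A valid assignment using 4 registers: a=1, l=3, h=4, k=2, c=2. Every pair that conflicts lands in different registers.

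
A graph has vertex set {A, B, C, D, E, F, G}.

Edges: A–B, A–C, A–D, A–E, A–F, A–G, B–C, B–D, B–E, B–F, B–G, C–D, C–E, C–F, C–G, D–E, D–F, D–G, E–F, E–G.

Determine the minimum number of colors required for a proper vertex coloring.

6

A, B, C, D, E, F are pairwise adjacent (a clique of size 6), so at least 6 colors are needed.
6 colors suffice: color 1 → {D}; color 2 → {B}; color 3 → {E}; color 4 → {C}; color 5 → {A}; color 6 → {F, G}. Each edge has distinct colors on its endpoints.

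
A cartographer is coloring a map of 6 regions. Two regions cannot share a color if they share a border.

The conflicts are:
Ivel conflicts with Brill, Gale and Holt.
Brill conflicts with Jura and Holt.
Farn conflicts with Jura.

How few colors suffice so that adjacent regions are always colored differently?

3

Ivel, Brill, Holt all conflict with each other, so at least 3 colors are needed.
3 colors suffice: color 1 → {Brill, Farn, Gale}; color 2 → {Ivel, Jura}; color 3 → {Holt}. Each listed conflict is separated.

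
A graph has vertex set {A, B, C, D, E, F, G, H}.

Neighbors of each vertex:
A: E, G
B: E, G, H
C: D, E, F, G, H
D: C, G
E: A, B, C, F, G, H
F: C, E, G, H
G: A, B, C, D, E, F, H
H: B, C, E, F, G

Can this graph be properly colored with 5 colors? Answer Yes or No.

The chromatic number is 5. C, E, F, G, H are pairwise adjacent (a clique of size 5), so at least 5 colors are needed.
5 colors suffice: color 1 → {G}; color 2 → {D, E}; color 3 → {A, B, C}; color 4 → {H}; color 5 → {F}.
That is already a proper 5-coloring.

Yes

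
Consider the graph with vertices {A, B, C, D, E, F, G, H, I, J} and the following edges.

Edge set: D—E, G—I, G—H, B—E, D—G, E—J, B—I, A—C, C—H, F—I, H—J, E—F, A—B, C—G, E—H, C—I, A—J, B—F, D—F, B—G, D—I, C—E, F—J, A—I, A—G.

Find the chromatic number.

4

A, C, G, I form a clique, so at least 4 colors are needed.
A valid assignment using 4 colors: A=3, B=4, C=4, D=4, E=1, F=3, G=1, H=3, I=2, J=2. Every edge joins two different colors.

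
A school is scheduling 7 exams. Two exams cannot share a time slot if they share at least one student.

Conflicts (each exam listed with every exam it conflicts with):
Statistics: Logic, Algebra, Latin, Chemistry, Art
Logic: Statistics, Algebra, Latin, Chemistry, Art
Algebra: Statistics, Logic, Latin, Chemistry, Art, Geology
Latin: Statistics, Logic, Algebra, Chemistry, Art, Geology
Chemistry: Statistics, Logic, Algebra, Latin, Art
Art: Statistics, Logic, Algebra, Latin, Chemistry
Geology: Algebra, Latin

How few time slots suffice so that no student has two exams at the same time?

6

Statistics, Logic, Algebra, Latin, Chemistry, Art pairwise conflict, so at least 6 time slots are needed.
6 time slots suffice: time slot 1 → {Algebra}; time slot 2 → {Latin}; time slot 3 → {Statistics, Geology}; time slot 4 → {Logic}; time slot 5 → {Art}; time slot 6 → {Chemistry}. Every pair that conflicts lands in different time slots.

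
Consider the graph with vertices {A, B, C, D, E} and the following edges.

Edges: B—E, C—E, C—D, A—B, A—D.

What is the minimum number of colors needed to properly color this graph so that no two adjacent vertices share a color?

3

The cycle E-C-D-A-B-E has odd length 5, so it cannot be 2-colored; at least 3 colors are needed.
3 colors suffice: color red → {B, D}; color blue → {A, C}; color green → {E}. No two adjacent vertices share a color.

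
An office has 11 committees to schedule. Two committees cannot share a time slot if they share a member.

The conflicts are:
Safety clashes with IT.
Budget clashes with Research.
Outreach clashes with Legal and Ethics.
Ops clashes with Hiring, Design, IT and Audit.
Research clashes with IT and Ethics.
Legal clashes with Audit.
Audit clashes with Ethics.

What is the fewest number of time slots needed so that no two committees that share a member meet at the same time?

3

The cycle Research-IT-Ops-Audit-Ethics-Research has odd length 5, so it cannot be 2-colored; at least 3 time slots are needed.
3 time slots suffice: Safety=1, Budget=1, Outreach=2, Ops=1, Hiring=2, Design=2, Research=3, IT=2, Legal=1, Audit=2, Ethics=1. No two conflicting committees share a time slot.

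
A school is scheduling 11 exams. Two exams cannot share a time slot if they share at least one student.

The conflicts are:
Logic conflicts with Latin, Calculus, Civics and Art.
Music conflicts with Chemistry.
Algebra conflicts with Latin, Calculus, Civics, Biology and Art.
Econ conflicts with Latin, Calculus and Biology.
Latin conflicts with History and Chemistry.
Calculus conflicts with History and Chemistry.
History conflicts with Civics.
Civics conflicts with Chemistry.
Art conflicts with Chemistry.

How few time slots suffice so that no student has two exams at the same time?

Music and Chemistry conflict, so at least 2 time slots are needed.
2 time slots suffice: time slot 1 → {Music, Latin, Calculus, Civics, Biology, Art}; time slot 2 → {Logic, Algebra, Econ, History, Chemistry}. Each listed conflict is separated.

2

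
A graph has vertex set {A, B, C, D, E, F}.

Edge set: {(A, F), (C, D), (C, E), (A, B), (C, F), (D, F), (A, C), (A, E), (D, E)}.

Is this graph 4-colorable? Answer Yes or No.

Yes

The chromatic number is 3. A, C, E are pairwise adjacent, so at least 3 colors are needed.
A valid assignment using 3 colors: A=2, B=1, C=1, D=2, E=3, F=3.
Since 4 ≥ 3, a proper 4-coloring certainly exists.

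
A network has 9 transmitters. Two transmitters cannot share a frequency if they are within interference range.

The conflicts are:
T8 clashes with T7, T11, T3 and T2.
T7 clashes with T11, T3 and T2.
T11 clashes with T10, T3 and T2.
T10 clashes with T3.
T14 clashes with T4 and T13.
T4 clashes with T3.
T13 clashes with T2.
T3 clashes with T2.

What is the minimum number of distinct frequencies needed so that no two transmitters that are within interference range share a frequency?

T8, T7, T11, T3, T2 are mutually in conflict, so at least 5 frequencies are needed.
5 frequencies suffice: frequency 1 → {T13, T3}; frequency 2 → {T10, T4, T2}; frequency 3 → {T11, T14}; frequency 4 → {T7}; frequency 5 → {T8}. Every pair that conflicts lands in different frequencies.

5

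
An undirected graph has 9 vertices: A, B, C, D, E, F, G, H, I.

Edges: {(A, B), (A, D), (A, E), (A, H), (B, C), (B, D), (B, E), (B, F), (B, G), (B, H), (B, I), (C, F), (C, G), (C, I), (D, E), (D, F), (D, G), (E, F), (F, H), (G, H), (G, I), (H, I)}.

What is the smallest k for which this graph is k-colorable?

4

B, G, H, I form a clique, so at least 4 colors are needed.
4 colors suffice: color 1 → {B}; color 2 → {C, D, H}; color 3 → {A, F, G}; color 4 → {E, I}. Every edge joins two different colors.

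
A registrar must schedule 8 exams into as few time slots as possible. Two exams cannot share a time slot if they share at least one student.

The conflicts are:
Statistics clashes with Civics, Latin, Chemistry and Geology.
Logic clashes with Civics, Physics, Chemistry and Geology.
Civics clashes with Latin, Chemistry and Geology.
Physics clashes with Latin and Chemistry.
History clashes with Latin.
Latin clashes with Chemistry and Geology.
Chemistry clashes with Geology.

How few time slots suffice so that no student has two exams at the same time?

5

Statistics, Civics, Latin, Chemistry, Geology are mutually in conflict, so at least 5 time slots are needed.
5 time slots suffice: Statistics=5, Logic=2, Civics=4, Physics=3, History=1, Latin=2, Chemistry=1, Geology=3. Each listed conflict is separated.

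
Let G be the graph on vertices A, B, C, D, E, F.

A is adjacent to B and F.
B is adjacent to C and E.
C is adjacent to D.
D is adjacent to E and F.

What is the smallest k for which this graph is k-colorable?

3

The cycle A-F-D-C-B-A has odd length 5, so it cannot be 2-colored; at least 3 colors are needed.
3 colors suffice: color 1 → {B, D}; color 2 → {A, C, E}; color 3 → {F}. No two adjacent vertices share a color.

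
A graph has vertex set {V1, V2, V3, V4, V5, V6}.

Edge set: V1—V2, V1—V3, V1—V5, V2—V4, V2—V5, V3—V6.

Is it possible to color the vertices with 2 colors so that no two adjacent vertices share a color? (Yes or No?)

V1, V2, V5 are mutually adjacent, so at least 3 colors are needed.
So 2 colors are not enough.

No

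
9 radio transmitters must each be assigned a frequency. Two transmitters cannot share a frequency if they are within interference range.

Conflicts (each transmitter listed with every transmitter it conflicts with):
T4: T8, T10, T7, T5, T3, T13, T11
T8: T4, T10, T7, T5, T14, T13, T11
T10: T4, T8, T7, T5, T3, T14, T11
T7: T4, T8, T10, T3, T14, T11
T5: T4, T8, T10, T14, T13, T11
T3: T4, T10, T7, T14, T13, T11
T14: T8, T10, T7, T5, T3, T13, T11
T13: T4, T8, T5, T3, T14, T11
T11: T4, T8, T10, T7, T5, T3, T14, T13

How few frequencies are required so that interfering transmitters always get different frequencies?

5

T8, T10, T7, T14, T11 all conflict with each other, so at least 5 frequencies are needed.
5 frequencies suffice: frequency 1 → {T11}; frequency 2 → {T4, T14}; frequency 3 → {T10, T13}; frequency 4 → {T8, T3}; frequency 5 → {T7, T5}. Each listed conflict is separated.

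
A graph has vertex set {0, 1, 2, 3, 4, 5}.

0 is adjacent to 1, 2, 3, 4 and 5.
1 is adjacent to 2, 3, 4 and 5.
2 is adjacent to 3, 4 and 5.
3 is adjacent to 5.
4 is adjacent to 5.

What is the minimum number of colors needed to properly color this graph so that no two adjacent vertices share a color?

0, 1, 2, 4, 5 form a clique, so at least 5 colors are needed.
5 colors suffice: 0=b, 1=c, 2=a, 3=e, 4=e, 5=d. No two adjacent vertices share a color.

5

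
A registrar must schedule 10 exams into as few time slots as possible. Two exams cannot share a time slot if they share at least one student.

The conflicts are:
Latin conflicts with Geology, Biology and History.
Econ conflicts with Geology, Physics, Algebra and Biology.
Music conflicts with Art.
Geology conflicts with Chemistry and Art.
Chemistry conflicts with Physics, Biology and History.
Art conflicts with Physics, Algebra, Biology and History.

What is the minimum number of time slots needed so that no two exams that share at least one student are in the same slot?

2

Art and Physics conflict, so at least 2 time slots are needed.
2 time slots suffice: time slot 1 → {Latin, Econ, Chemistry, Art}; time slot 2 → {Music, Geology, Physics, Algebra, Biology, History}. No two conflicting exams share a time slot.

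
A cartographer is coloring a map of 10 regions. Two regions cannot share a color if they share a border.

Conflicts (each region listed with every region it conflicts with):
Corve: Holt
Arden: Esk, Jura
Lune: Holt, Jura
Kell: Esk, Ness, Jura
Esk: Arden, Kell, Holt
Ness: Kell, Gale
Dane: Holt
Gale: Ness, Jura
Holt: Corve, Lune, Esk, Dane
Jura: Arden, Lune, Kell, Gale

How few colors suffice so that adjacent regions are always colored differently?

3

The cycle Kell-Jura-Lune-Holt-Esk-Kell has odd length 5, so it cannot be 2-colored; at least 3 colors are needed.
One proper 3-coloring: Corve=2, Arden=3, Lune=2, Kell=3, Esk=2, Ness=1, Dane=2, Gale=2, Holt=1, Jura=1. No two conflicting regions share a color.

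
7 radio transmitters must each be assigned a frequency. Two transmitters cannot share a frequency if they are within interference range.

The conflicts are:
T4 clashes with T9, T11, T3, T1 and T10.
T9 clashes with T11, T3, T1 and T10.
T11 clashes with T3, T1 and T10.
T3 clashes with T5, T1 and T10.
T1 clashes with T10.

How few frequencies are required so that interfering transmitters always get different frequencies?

6

T4, T9, T11, T3, T1, T10 pairwise conflict, so at least 6 frequencies are needed.
6 frequencies suffice: frequency 1 → {T3}; frequency 2 → {T9, T5}; frequency 3 → {T10}; frequency 4 → {T4}; frequency 5 → {T1}; frequency 6 → {T11}. Every pair that conflicts lands in different frequencies.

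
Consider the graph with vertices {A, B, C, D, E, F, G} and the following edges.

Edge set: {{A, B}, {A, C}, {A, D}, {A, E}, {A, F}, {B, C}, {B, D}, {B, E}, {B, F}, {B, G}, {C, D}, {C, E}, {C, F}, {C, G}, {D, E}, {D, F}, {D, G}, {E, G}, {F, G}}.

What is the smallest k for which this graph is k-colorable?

A, B, C, D, F are pairwise adjacent (a clique of size 5), so at least 5 colors are needed.
A valid assignment using 5 colors: A=purple, B=blue, C=red, D=green, E=yellow, F=yellow, G=purple. Every edge joins two different colors.

5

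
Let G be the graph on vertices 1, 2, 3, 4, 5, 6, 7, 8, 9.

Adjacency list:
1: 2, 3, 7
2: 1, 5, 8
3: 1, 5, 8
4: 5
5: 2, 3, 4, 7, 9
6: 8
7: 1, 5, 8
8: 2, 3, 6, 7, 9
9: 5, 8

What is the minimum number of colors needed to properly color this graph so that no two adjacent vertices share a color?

2

4 and 5 are adjacent, so at least 2 colors are needed.
2 colors suffice: color red → {1, 5, 8}; color blue → {2, 3, 4, 6, 7, 9}. No two adjacent vertices share a color.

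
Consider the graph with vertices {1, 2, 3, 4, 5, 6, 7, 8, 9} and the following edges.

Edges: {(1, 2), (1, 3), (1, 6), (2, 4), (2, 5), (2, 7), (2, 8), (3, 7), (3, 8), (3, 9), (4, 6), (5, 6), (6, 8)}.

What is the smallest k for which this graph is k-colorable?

5 and 6 are adjacent, so at least 2 colors are needed.
2 colors suffice: color a → {2, 3, 6}; color b → {1, 4, 5, 7, 8, 9}. Each edge has distinct colors on its endpoints.

2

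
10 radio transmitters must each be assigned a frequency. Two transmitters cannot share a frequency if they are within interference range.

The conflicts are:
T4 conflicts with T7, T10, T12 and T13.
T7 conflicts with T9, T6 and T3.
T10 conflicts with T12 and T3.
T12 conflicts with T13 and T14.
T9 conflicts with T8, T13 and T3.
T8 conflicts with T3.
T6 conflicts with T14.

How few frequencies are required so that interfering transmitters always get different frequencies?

T4, T12, T13 are mutually in conflict, so at least 3 frequencies are needed.
3 frequencies suffice: frequency 1 → {T12, T6, T3}; frequency 2 → {T4, T9, T14}; frequency 3 → {T7, T10, T8, T13}. No two conflicting transmitters share a frequency.

3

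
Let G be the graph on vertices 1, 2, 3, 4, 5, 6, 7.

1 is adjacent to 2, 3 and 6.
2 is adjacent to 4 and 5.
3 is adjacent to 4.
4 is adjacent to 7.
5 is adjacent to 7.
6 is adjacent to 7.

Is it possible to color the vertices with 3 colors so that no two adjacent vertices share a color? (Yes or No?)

Yes

The chromatic number is 3. The cycle 3-1-6-7-4-3 has odd length 5, so it cannot be 2-colored; at least 3 colors are needed.
3 colors suffice: color a → {2, 3, 7}; color b → {1, 4, 5}; color c → {6}.
That is already a proper 3-coloring.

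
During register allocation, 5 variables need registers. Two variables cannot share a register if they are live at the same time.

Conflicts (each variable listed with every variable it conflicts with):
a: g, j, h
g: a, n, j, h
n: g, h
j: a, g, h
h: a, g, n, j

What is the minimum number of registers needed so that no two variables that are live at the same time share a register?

4

a, g, j, h all conflict with each other, so at least 4 registers are needed.
4 registers suffice: register 1 → {h}; register 2 → {g}; register 3 → {n, j}; register 4 → {a}. Every pair that conflicts lands in different registers.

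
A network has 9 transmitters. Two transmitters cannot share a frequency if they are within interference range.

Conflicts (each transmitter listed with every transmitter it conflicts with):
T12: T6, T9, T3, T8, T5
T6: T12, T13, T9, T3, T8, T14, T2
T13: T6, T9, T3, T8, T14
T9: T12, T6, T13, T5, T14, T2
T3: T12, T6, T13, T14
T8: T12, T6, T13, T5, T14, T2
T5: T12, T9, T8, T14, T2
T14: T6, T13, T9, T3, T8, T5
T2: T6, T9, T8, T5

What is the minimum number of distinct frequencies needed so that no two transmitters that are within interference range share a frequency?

T6, T13, T8, T14 all conflict with each other, so at least 4 frequencies are needed.
4 frequencies suffice: frequency 1 → {T6, T5}; frequency 2 → {T9, T3, T8}; frequency 3 → {T12, T14, T2}; frequency 4 → {T13}. Each listed conflict is separated.

4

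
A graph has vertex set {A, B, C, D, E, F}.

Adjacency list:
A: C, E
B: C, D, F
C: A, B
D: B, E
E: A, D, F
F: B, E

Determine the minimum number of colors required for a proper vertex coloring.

The cycle C-B-D-E-A-C has odd length 5, so it cannot be 2-colored; at least 3 colors are needed.
A valid assignment using 3 colors: A=green, B=red, C=blue, D=blue, E=red, F=blue. Each edge has distinct colors on its endpoints.

3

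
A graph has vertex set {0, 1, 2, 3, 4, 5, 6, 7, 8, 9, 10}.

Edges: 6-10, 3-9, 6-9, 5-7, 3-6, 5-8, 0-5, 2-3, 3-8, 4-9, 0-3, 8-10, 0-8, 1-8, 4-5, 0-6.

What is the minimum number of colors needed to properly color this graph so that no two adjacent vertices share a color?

3

0, 5, 8 form a triangle, so at least 3 colors are needed.
3 colors suffice: color a → {2, 4, 6, 7, 8}; color b → {1, 3, 5, 10}; color c → {0, 9}. Each edge has distinct colors on its endpoints.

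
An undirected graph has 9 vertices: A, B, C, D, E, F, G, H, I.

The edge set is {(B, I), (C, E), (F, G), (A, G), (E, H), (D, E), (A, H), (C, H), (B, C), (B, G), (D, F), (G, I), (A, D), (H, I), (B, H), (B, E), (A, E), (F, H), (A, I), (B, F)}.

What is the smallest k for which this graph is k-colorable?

B, C, E, H are pairwise adjacent (a clique of size 4), so at least 4 colors are needed.
4 colors suffice: color 1 → {D, G, H}; color 2 → {A, B}; color 3 → {E, F, I}; color 4 → {C}. No two adjacent vertices share a color.

4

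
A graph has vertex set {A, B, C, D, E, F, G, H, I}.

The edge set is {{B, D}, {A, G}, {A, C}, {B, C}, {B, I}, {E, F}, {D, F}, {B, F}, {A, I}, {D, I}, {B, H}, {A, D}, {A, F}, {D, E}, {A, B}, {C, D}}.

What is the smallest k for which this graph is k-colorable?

4

A, B, D, I are pairwise adjacent (a clique of size 4), so at least 4 colors are needed.
One proper 4-coloring: A=blue, B=green, C=yellow, D=red, E=blue, F=yellow, G=red, H=red, I=yellow. No two adjacent vertices share a color.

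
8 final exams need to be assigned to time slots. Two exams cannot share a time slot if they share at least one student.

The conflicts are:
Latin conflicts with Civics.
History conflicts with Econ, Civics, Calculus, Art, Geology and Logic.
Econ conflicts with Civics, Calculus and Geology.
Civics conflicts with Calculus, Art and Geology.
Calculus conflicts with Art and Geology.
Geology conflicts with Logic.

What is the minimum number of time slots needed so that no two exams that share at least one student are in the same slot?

5

History, Econ, Civics, Calculus, Geology all conflict with each other, so at least 5 time slots are needed.
5 time slots suffice: time slot 1 → {Civics, Logic}; time slot 2 → {Latin, History}; time slot 3 → {Calculus}; time slot 4 → {Art, Geology}; time slot 5 → {Econ}. Each listed conflict is separated.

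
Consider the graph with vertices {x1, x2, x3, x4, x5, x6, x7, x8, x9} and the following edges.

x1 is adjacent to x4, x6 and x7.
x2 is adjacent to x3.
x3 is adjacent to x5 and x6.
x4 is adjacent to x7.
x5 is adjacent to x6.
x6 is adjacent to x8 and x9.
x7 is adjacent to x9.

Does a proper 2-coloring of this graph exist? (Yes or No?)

No

x3, x5, x6 are mutually adjacent, so at least 3 colors are needed.
So 2 colors are not enough.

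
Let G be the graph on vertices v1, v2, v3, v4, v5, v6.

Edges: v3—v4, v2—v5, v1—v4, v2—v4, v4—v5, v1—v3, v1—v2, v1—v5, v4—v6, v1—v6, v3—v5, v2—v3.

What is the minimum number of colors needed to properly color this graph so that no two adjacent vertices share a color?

5

v1, v2, v3, v4, v5 form a clique, so at least 5 colors are needed.
5 colors suffice: v1=1, v2=5, v3=4, v4=2, v5=3, v6=3. Each edge has distinct colors on its endpoints.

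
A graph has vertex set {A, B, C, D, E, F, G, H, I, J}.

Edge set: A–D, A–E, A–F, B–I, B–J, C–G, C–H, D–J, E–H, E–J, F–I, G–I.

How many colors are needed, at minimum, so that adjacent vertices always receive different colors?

3

The cycle G-I-B-J-E-H-C-G has odd length 7, so it cannot be 2-colored; at least 3 colors are needed.
3 colors suffice: A=red, B=blue, C=blue, D=blue, E=blue, F=blue, G=green, H=red, I=red, J=red. Each edge has distinct colors on its endpoints.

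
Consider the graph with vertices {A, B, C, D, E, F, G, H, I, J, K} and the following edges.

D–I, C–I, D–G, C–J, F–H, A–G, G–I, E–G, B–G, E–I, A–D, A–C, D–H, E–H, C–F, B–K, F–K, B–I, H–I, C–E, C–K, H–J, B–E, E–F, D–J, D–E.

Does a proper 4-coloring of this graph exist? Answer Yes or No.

The chromatic number is 4. D, E, H, I are mutually adjacent (a clique of size 4), so at least 4 colors are needed.
4 colors suffice: color red → {A, E, J, K}; color blue → {B, C, D}; color green → {F, I}; color yellow → {G, H}.
That is already a proper 4-coloring.

Yes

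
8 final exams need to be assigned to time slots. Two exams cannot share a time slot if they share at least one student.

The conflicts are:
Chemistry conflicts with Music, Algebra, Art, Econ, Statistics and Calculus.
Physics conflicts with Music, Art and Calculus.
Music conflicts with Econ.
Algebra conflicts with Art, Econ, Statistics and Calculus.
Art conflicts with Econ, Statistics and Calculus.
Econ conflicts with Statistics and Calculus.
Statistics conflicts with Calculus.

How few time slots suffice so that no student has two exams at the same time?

6

Chemistry, Algebra, Art, Econ, Statistics, Calculus are mutually in conflict, so at least 6 time slots are needed.
A valid assignment using 6 time slots: Chemistry=4, Physics=1, Music=2, Algebra=6, Art=3, Econ=1, Statistics=5, Calculus=2. No two conflicting exams share a time slot.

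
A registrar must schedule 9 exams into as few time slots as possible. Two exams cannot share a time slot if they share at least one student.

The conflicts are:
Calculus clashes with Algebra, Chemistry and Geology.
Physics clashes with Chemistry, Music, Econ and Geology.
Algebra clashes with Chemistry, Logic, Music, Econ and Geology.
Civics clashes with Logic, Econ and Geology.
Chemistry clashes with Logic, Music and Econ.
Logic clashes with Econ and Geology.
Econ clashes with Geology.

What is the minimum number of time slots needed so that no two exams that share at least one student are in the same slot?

Civics, Logic, Econ, Geology pairwise conflict, so at least 4 time slots are needed.
4 time slots suffice: time slot 1 → {Physics, Algebra, Civics}; time slot 2 → {Calculus, Music, Econ}; time slot 3 → {Chemistry, Geology}; time slot 4 → {Logic}. Each listed conflict is separated.

4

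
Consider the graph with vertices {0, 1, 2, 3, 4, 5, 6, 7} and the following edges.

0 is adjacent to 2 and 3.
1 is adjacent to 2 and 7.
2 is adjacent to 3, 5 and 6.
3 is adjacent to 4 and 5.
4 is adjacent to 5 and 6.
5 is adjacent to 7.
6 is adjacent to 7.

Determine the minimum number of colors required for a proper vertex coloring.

3

3, 4, 5 are mutually adjacent, so at least 3 colors are needed.
3 colors suffice: 0=blue, 1=blue, 2=red, 3=green, 4=red, 5=blue, 6=blue, 7=red. Each edge has distinct colors on its endpoints.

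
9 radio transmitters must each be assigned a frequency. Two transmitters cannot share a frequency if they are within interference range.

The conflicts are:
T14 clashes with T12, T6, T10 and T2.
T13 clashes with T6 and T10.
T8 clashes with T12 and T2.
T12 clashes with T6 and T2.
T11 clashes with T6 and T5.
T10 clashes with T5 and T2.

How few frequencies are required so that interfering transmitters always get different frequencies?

T14, T12, T2 all conflict with each other, so at least 3 frequencies are needed.
A valid assignment using 3 frequencies: T14=2, T13=2, T8=2, T12=3, T11=2, T6=1, T10=3, T5=1, T2=1. No two conflicting transmitters share a frequency.

3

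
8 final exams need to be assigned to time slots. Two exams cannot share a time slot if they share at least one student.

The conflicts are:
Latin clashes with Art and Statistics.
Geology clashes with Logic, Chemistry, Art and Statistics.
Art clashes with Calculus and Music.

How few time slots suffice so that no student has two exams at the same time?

2

Geology and Statistics conflict, so at least 2 time slots are needed.
A valid assignment using 2 time slots: Latin=1, Geology=1, Logic=2, Chemistry=2, Art=2, Calculus=1, Statistics=2, Music=1. Every pair that conflicts lands in different time slots.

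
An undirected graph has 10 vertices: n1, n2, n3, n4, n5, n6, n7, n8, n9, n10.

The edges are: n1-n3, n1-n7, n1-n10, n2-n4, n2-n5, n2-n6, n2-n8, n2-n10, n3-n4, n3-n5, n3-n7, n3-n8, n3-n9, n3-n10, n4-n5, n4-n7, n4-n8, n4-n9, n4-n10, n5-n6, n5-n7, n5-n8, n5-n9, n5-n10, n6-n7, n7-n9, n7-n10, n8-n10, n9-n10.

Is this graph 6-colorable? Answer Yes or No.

Yes

The chromatic number is 6. n3, n4, n5, n7, n9, n10 are pairwise adjacent (a clique of size 6), so at least 6 colors are needed.
6 colors suffice: color 1 → {n6, n10}; color 2 → {n1, n5}; color 3 → {n2, n7}; color 4 → {n4}; color 5 → {n3}; color 6 → {n8, n9}.
That is already a proper 6-coloring.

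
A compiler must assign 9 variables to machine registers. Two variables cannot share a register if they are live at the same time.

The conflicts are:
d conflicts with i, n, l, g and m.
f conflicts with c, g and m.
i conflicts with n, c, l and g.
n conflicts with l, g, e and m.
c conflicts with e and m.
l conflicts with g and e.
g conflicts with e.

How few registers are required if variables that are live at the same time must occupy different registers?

d, i, n, l, g pairwise conflict, so at least 5 registers are needed.
5 registers suffice: register 1 → {g, m}; register 2 → {n, c}; register 3 → {f, l}; register 4 → {i, e}; register 5 → {d}. No two conflicting variables share a register.

5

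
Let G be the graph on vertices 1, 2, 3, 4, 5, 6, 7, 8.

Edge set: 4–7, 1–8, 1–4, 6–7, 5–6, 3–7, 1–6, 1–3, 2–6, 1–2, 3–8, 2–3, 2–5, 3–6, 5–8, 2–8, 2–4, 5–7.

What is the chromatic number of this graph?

1, 2, 3, 8 are mutually adjacent (a clique of size 4), so at least 4 colors are needed.
One proper 4-coloring: 1=green, 2=red, 3=blue, 4=blue, 5=blue, 6=yellow, 7=red, 8=yellow. Every edge joins two different colors.

4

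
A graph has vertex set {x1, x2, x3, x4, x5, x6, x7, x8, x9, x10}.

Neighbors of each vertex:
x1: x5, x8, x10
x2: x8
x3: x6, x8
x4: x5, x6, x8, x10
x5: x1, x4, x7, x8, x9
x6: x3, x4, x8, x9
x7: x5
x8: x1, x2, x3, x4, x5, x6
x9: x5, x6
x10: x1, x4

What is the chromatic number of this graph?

x4, x6, x8 are pairwise adjacent, so at least 3 colors are needed.
3 colors suffice: color 1 → {x7, x8, x9, x10}; color 2 → {x2, x5, x6}; color 3 → {x1, x3, x4}. No two adjacent vertices share a color.

3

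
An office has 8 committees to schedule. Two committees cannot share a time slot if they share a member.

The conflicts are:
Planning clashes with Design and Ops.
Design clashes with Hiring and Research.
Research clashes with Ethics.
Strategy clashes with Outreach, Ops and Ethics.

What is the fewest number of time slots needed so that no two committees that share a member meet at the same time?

Planning and Ops conflict, so at least 2 time slots are needed.
Using 2 time slots: Planning=2, Design=1, Hiring=2, Research=2, Strategy=2, Outreach=1, Ops=1, Ethics=1. No two conflicting committees share a time slot.

2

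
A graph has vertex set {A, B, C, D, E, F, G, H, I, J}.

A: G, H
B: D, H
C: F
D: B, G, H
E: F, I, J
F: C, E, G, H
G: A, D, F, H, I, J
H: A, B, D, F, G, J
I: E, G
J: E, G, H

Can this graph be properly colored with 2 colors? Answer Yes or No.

B, D, H are pairwise adjacent, so at least 3 colors are needed.
So 2 colors are not enough.

No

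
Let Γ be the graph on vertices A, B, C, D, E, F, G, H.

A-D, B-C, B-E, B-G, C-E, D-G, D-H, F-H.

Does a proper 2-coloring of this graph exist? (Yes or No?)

B, C, E form a triangle, so at least 3 colors are needed.
So 2 colors are not enough.

No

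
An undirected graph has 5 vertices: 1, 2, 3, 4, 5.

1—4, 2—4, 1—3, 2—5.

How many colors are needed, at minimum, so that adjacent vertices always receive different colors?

2

1 and 3 are adjacent, so at least 2 colors are needed.
A valid assignment using 2 colors: 1=red, 2=red, 3=blue, 4=blue, 5=blue. Each edge has distinct colors on its endpoints.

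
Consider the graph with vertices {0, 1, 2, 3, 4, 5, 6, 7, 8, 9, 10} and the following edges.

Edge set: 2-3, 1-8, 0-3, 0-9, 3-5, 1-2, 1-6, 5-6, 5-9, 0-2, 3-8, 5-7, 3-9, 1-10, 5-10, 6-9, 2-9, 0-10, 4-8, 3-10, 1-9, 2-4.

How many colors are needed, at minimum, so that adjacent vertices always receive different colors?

0, 2, 3, 9 are pairwise adjacent (a clique of size 4), so at least 4 colors are needed.
4 colors suffice: color red → {1, 3, 4, 7}; color blue → {8, 9, 10}; color green → {2, 5}; color yellow → {0, 6}. Each edge has distinct colors on its endpoints.

4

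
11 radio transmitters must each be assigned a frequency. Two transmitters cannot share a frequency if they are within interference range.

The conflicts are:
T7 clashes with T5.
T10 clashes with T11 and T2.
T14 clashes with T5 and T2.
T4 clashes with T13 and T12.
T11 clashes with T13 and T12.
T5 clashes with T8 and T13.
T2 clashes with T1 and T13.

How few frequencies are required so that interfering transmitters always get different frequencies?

T11 and T13 conflict, so at least 2 frequencies are needed.
2 frequencies suffice: frequency 1 → {T4, T11, T5, T2}; frequency 2 → {T7, T10, T14, T8, T1, T13, T12}. No two conflicting transmitters share a frequency.

2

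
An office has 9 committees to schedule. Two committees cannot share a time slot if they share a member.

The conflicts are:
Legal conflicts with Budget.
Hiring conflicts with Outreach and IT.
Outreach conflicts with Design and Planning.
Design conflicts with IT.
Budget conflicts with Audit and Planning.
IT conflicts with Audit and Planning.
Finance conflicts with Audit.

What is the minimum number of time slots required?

Budget and Planning conflict, so at least 2 time slots are needed.
2 time slots suffice: time slot 1 → {Outreach, Budget, IT, Finance}; time slot 2 → {Legal, Hiring, Design, Audit, Planning}. Each listed conflict is separated.

2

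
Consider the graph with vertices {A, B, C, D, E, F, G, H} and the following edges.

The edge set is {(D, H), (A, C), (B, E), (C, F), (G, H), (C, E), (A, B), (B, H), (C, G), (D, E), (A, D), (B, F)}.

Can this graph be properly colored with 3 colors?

The chromatic number is 3. The cycle G-H-D-E-C-G has odd length 5, so it cannot be 2-colored; at least 3 colors are needed.
3 colors suffice: color 1 → {B, C, D}; color 2 → {A, E, F, H}; color 3 → {G}.
That is already a proper 3-coloring.

Yes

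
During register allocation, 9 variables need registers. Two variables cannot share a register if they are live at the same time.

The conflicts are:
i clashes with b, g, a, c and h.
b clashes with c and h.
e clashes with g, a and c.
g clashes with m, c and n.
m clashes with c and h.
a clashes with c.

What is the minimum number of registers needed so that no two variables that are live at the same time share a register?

e, a, c pairwise conflict, so at least 3 registers are needed.
3 registers suffice: register 1 → {c, n, h}; register 2 → {b, g, a}; register 3 → {i, e, m}. Each listed conflict is separated.

3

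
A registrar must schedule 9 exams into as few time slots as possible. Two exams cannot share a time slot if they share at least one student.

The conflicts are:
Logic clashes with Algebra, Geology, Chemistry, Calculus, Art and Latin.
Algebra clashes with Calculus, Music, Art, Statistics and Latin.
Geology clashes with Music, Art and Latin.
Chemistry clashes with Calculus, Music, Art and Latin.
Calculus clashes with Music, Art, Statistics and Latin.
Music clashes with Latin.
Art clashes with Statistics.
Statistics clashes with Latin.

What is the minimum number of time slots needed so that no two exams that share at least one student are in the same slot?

Logic, Chemistry, Calculus, Art are mutually in conflict, so at least 4 time slots are needed.
4 time slots suffice: time slot 1 → {Geology, Calculus}; time slot 2 → {Art, Latin}; time slot 3 → {Algebra, Chemistry}; time slot 4 → {Logic, Music, Statistics}. Each listed conflict is separated.

4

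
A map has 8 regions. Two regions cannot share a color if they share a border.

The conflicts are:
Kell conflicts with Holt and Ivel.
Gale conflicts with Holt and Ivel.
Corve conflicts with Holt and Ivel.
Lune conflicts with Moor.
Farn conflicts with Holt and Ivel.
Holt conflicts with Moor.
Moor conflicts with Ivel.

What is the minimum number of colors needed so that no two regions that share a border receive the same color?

2

Lune and Moor conflict, so at least 2 colors are needed.
A valid assignment using 2 colors: Kell=2, Gale=2, Corve=2, Lune=1, Farn=2, Holt=1, Moor=2, Ivel=1. Each listed conflict is separated.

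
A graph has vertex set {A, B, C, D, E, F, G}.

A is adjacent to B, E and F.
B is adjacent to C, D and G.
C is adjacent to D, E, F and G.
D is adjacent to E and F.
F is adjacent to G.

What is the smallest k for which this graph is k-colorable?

C, F, G form a triangle, so at least 3 colors are needed.
3 colors suffice: A=1, B=2, C=1, D=3, E=2, F=2, G=3. Every edge joins two different colors.

3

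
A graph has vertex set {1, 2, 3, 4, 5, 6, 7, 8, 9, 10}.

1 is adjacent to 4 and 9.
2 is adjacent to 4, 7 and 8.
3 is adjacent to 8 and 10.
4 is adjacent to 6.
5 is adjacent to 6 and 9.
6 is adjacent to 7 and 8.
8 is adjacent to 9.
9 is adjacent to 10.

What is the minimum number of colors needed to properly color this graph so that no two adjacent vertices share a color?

3

The cycle 9-8-6-4-1-9 has odd length 5, so it cannot be 2-colored; at least 3 colors are needed.
3 colors suffice: 1=green, 2=red, 3=red, 4=blue, 5=blue, 6=red, 7=blue, 8=blue, 9=red, 10=blue. No two adjacent vertices share a color.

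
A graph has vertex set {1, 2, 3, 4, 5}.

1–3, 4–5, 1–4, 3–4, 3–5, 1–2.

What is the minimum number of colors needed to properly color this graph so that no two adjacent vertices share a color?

3

3, 4, 5 are mutually adjacent, so at least 3 colors are needed.
One proper 3-coloring: 1=green, 2=red, 3=red, 4=blue, 5=green. No two adjacent vertices share a color.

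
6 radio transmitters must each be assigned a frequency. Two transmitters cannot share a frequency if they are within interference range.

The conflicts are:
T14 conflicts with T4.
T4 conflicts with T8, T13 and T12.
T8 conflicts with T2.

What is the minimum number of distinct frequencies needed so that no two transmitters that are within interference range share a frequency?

T4 and T13 conflict, so at least 2 frequencies are needed.
2 frequencies suffice: T14=2, T4=1, T8=2, T13=2, T2=1, T12=2. Each listed conflict is separated.

2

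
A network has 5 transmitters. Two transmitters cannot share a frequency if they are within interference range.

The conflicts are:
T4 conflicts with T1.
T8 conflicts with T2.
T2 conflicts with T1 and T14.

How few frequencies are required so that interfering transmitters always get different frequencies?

2

T2 and T1 conflict, so at least 2 frequencies are needed.
2 frequencies suffice: frequency 1 → {T4, T2}; frequency 2 → {T8, T1, T14}. Each listed conflict is separated.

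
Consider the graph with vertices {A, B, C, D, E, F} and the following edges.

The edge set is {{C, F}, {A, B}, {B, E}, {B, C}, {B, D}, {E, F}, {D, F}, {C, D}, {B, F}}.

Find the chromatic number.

B, C, D, F are mutually adjacent (a clique of size 4), so at least 4 colors are needed.
A valid assignment using 4 colors: A=2, B=1, C=4, D=3, E=3, F=2. No two adjacent vertices share a color.

4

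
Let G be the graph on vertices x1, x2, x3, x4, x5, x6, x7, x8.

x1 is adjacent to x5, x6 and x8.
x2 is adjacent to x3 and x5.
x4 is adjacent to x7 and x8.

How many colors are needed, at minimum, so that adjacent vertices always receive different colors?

2

x4 and x7 are adjacent, so at least 2 colors are needed.
One proper 2-coloring: x1=R, x2=R, x3=B, x4=R, x5=B, x6=B, x7=B, x8=B. No two adjacent vertices share a color.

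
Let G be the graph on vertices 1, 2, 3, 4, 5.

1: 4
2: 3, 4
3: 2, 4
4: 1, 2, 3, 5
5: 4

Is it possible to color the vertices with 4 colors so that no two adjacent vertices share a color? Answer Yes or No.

Yes

The chromatic number is 3. 2, 3, 4 are mutually adjacent, so at least 3 colors are needed.
A valid assignment using 3 colors: 1=blue, 2=green, 3=blue, 4=red, 5=blue.
Since 4 ≥ 3, a proper 4-coloring certainly exists.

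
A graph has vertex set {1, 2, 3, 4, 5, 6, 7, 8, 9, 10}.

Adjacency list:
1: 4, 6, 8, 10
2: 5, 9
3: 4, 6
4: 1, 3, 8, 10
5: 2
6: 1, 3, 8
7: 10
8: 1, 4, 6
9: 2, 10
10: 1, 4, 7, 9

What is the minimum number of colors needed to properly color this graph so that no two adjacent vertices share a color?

3

1, 6, 8 form a triangle, so at least 3 colors are needed.
3 colors suffice: color a → {4, 5, 6, 7, 9}; color b → {2, 3, 8, 10}; color c → {1}. Every edge joins two different colors.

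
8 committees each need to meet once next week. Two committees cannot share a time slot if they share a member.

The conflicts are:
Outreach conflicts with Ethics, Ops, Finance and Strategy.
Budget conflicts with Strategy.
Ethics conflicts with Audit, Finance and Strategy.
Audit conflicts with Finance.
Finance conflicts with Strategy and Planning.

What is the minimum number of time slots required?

4

Outreach, Ethics, Finance, Strategy are mutually in conflict, so at least 4 time slots are needed.
A valid assignment using 4 time slots: Outreach=2, Budget=1, Ethics=4, Ops=1, Audit=2, Finance=1, Strategy=3, Planning=2. Every pair that conflicts lands in different time slots.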